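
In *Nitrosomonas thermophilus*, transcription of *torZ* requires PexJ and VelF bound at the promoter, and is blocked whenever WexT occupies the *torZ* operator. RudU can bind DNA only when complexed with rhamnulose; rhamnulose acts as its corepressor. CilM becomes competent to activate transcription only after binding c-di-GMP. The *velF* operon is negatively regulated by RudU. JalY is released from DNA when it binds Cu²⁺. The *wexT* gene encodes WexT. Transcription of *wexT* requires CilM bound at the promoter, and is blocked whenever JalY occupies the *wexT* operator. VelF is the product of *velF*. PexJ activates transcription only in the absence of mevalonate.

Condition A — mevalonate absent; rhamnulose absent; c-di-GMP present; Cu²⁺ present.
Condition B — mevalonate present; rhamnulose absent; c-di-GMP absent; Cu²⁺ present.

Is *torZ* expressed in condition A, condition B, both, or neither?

neither

Condition A:
Mevalonate is absent, so PexJ is active.
Rhamnulose is absent, so RudU is inactive.
With no repressor bound, *velF* is transcribed.
So VelF is produced and active.
c-di-GMP is present, so CilM is active.
Cu²⁺ is present, so JalY is inactive.
No repressor is bound and CilM is active, so *wexT* is transcribed.
So WexT is produced and active.
With repressor WexT bound, *torZ* is not transcribed.
→ *torZ* is OFF in A.
Condition B:
Mevalonate is present, so PexJ is inactive.
Rhamnulose is absent, so RudU is inactive.
With no repressor bound, *velF* is transcribed.
So VelF is produced and active.
c-di-GMP is absent, so CilM is inactive.
Cu²⁺ is present, so JalY is inactive.
Required activator CilM is absent, so *wexT* is not transcribed.
So WexT is not produced.
Required activator PexJ is absent, so *torZ* is not transcribed.
→ *torZ* is OFF in B.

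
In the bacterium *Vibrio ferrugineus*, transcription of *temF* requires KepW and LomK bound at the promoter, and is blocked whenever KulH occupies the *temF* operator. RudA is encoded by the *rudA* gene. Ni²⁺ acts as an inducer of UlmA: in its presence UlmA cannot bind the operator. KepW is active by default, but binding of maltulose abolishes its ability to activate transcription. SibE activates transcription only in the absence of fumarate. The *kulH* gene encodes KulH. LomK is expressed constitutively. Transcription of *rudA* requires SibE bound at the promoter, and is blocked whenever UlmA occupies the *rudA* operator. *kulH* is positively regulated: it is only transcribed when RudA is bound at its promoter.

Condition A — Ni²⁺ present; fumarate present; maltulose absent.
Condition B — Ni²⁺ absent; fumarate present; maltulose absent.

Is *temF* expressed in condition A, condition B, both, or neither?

Condition A:
Ni²⁺ is present, so UlmA is inactive.
Fumarate is present, so SibE is inactive.
Required activator SibE is absent, so *rudA* is not transcribed.
So RudA is not produced.
Required activator RudA is absent, so *kulH* is not transcribed.
So KulH is not produced.
Maltulose is absent, so KepW is active.
LomK is produced constitutively and is active.
No repressor is bound and KepW and LomK are active, so *temF* is transcribed.
→ *temF* is ON in A.
Condition B:
Ni²⁺ is absent, so UlmA is active.
Fumarate is present, so SibE is inactive.
With repressor UlmA bound, *rudA* is not transcribed.
So RudA is not produced.
Required activator RudA is absent, so *kulH* is not transcribed.
So KulH is not produced.
Maltulose is absent, so KepW is active.
LomK is produced constitutively and is active.
No repressor is bound and KepW and LomK are active, so *temF* is transcribed.
→ *temF* is ON in B.

both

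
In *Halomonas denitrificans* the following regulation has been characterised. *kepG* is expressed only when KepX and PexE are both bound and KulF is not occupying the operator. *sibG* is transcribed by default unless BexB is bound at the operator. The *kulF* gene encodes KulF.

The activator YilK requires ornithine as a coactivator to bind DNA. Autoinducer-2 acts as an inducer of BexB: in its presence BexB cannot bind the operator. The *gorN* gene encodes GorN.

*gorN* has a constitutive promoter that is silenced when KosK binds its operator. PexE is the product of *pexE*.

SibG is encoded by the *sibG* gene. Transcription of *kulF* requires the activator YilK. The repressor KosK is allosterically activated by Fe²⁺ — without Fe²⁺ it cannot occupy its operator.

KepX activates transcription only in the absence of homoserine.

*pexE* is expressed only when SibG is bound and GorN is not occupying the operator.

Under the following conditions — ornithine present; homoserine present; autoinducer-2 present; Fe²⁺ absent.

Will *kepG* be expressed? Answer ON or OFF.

OFF

Ornithine is present, so YilK is active.
No repressor is bound and YilK is active, so *kulF* is transcribed.
So KulF is produced and active.
Homoserine is present, so KepX is inactive.
Fe²⁺ is absent, so KosK is inactive.
With no repressor bound, *gorN* is transcribed.
So GorN is produced and active.
Autoinducer-2 is present, so BexB is inactive.
With no repressor bound, *sibG* is transcribed.
So SibG is produced and active.
With repressor GorN bound, *pexE* is not transcribed.
So PexE is not produced.
With repressor KulF bound, *kepG* is not transcribed.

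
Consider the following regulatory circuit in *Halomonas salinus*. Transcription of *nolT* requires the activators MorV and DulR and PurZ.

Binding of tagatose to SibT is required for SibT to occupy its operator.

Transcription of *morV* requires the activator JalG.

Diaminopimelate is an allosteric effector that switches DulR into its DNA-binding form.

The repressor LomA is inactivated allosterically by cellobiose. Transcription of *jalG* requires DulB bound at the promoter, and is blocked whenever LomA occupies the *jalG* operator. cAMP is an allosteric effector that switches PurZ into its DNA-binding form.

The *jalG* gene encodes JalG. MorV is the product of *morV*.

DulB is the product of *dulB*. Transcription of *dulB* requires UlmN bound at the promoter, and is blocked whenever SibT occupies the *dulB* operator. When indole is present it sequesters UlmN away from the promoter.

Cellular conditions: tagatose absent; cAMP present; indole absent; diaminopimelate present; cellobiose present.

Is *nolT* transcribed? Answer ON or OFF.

ON

Indole is absent, so UlmN is active.
Tagatose is absent, so SibT is inactive.
No repressor is bound and UlmN is active, so *dulB* is transcribed.
So DulB is produced and active.
Cellobiose is present, so LomA is inactive.
No repressor is bound and DulB is active, so *jalG* is transcribed.
So JalG is produced and active.
No repressor is bound and JalG is active, so *morV* is transcribed.
So MorV is produced and active.
Diaminopimelate is present, so DulR is active.
cAMP is present, so PurZ is active.
No repressor is bound and MorV and DulR and PurZ are active, so *nolT* is transcribed.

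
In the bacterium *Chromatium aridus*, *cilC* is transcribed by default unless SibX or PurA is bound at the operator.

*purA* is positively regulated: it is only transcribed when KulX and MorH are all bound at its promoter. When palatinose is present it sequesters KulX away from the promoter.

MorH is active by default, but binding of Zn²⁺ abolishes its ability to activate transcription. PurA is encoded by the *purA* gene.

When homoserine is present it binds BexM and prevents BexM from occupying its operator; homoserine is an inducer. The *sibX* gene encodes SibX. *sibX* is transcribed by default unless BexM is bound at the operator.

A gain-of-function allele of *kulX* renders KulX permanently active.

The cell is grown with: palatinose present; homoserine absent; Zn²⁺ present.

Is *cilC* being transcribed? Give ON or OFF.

Homoserine is absent, so BexM is active.
With repressor BexM bound, *sibX* is not transcribed.
So SibX is not produced.
KulX is constitutively active in this strain.
Zn²⁺ is present, so MorH is inactive.
Required activator MorH is absent, so *purA* is not transcribed.
So PurA is not produced.
With no repressor bound, *cilC* is transcribed.

ON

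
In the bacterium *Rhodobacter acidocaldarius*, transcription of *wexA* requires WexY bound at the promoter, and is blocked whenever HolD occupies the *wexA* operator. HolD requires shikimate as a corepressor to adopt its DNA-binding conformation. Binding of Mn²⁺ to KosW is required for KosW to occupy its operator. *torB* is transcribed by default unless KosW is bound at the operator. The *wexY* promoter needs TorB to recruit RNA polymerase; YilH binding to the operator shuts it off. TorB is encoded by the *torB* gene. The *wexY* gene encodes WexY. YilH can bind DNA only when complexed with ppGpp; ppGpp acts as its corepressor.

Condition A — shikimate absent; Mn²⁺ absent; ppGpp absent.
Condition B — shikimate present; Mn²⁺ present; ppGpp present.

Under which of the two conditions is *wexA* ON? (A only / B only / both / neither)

A only

Condition A:
Shikimate is absent, so HolD is inactive.
Mn²⁺ is absent, so KosW is inactive.
With no repressor bound, *torB* is transcribed.
So TorB is produced and active.
ppGpp is absent, so YilH is inactive.
No repressor is bound and TorB is active, so *wexY* is transcribed.
So WexY is produced and active.
No repressor is bound and WexY is active, so *wexA* is transcribed.
→ *wexA* is ON in A.
Condition B:
Shikimate is present, so HolD is active.
Mn²⁺ is present, so KosW is active.
With repressor KosW bound, *torB* is not transcribed.
So TorB is not produced.
ppGpp is present, so YilH is active.
With repressor YilH bound, *wexY* is not transcribed.
So WexY is not produced.
With repressor HolD bound, *wexA* is not transcribed.
→ *wexA* is OFF in B.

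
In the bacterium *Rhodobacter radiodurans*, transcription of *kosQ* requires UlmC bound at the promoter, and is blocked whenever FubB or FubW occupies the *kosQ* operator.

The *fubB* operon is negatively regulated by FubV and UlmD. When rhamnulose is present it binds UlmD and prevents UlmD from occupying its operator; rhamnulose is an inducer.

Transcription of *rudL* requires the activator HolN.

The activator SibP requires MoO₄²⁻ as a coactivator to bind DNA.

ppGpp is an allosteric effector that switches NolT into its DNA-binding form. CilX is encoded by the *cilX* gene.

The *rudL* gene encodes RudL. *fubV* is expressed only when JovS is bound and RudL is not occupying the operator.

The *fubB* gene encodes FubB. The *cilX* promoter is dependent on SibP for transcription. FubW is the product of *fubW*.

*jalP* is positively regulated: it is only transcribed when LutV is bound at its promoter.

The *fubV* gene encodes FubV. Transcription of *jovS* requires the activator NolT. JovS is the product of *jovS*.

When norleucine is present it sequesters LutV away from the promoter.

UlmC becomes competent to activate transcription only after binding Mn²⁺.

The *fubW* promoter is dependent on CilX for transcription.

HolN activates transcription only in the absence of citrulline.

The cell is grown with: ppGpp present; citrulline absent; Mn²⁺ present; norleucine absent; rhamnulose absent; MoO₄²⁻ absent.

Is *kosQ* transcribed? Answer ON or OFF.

ON

Citrulline is absent, so HolN is active.
No repressor is bound and HolN is active, so *rudL* is transcribed.
So RudL is produced and active.
ppGpp is present, so NolT is active.
No repressor is bound and NolT is active, so *jovS* is transcribed.
So JovS is produced and active.
With repressor RudL bound, *fubV* is not transcribed.
So FubV is not produced.
Rhamnulose is absent, so UlmD is active.
With repressor UlmD bound, *fubB* is not transcribed.
So FubB is not produced.
Mn²⁺ is present, so UlmC is active.
MoO₄²⁻ is absent, so SibP is inactive.
Required activator SibP is absent, so *cilX* is not transcribed.
So CilX is not produced.
Required activator CilX is absent, so *fubW* is not transcribed.
So FubW is not produced.
No repressor is bound and UlmC is active, so *kosQ* is transcribed.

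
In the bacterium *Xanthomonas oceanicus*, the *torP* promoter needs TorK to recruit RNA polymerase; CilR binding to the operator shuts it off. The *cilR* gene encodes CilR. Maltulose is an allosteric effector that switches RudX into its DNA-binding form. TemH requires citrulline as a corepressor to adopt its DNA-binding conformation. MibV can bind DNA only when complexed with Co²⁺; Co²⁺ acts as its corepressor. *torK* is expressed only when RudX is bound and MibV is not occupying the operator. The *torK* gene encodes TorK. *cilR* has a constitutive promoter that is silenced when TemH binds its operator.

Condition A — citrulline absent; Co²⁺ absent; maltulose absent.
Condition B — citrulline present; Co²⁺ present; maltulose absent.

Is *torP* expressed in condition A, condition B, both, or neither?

neither

Condition A:
Citrulline is absent, so TemH is inactive.
With no repressor bound, *cilR* is transcribed.
So CilR is produced and active.
Co²⁺ is absent, so MibV is inactive.
Maltulose is absent, so RudX is inactive.
Required activator RudX is absent, so *torK* is not transcribed.
So TorK is not produced.
With repressor CilR bound, *torP* is not transcribed.
→ *torP* is OFF in A.
Condition B:
Citrulline is present, so TemH is active.
With repressor TemH bound, *cilR* is not transcribed.
So CilR is not produced.
Co²⁺ is present, so MibV is active.
Maltulose is absent, so RudX is inactive.
With repressor MibV bound, *torK* is not transcribed.
So TorK is not produced.
Required activator TorK is absent, so *torP* is not transcribed.
→ *torP* is OFF in B.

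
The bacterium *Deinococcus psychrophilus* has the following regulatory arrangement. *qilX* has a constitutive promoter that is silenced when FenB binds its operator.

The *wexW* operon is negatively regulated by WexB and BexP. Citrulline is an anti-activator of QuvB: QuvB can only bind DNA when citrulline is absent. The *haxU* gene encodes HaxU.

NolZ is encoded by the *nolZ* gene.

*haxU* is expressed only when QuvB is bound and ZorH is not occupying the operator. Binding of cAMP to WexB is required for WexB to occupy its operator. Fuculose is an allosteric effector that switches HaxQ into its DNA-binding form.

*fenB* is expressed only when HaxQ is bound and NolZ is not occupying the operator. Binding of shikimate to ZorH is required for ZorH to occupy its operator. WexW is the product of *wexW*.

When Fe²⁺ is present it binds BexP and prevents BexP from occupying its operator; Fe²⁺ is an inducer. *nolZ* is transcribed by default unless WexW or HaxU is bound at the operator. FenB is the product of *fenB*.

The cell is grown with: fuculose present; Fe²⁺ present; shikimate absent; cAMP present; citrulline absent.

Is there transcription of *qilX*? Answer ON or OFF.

cAMP is present, so WexB is active.
Fe²⁺ is present, so BexP is inactive.
With repressor WexB bound, *wexW* is not transcribed.
So WexW is not produced.
Citrulline is absent, so QuvB is active.
Shikimate is absent, so ZorH is inactive.
No repressor is bound and QuvB is active, so *haxU* is transcribed.
So HaxU is produced and active.
With repressor HaxU bound, *nolZ* is not transcribed.
So NolZ is not produced.
Fuculose is present, so HaxQ is active.
No repressor is bound and HaxQ is active, so *fenB* is transcribed.
So FenB is produced and active.
With repressor FenB bound, *qilX* is not transcribed.

OFF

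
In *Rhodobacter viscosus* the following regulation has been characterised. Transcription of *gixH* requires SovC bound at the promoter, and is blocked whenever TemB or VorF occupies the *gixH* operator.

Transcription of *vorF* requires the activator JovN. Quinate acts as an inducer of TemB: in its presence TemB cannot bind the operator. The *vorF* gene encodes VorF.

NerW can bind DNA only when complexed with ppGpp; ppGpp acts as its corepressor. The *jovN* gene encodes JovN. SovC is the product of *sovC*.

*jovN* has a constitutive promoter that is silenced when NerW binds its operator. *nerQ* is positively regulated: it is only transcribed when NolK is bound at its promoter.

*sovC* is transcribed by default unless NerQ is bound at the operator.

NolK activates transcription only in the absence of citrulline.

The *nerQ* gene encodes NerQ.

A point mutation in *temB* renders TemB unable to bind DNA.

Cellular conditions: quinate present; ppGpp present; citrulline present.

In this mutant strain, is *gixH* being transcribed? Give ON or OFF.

TemB is non-functional in this strain, so it has no effect.
ppGpp is present, so NerW is active.
With repressor NerW bound, *jovN* is not transcribed.
So JovN is not produced.
Required activator JovN is absent, so *vorF* is not transcribed.
So VorF is not produced.
Citrulline is present, so NolK is inactive.
Required activator NolK is absent, so *nerQ* is not transcribed.
So NerQ is not produced.
With no repressor bound, *sovC* is transcribed.
So SovC is produced and active.
No repressor is bound and SovC is active, so *gixH* is transcribed.

ON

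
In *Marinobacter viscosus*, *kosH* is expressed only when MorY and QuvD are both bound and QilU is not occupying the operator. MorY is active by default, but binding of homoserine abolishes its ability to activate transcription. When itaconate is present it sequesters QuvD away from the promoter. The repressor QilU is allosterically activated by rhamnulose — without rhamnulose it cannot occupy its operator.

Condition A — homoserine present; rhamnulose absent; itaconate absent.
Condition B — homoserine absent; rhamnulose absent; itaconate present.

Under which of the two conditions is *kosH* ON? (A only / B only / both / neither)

neither

Condition A:
Homoserine is present, so MorY is inactive.
Rhamnulose is absent, so QilU is inactive.
Itaconate is absent, so QuvD is active.
Required activator MorY is absent, so *kosH* is not transcribed.
→ *kosH* is OFF in A.
Condition B:
Homoserine is absent, so MorY is active.
Rhamnulose is absent, so QilU is inactive.
Itaconate is present, so QuvD is inactive.
Required activator QuvD is absent, so *kosH* is not transcribed.
→ *kosH* is OFF in B.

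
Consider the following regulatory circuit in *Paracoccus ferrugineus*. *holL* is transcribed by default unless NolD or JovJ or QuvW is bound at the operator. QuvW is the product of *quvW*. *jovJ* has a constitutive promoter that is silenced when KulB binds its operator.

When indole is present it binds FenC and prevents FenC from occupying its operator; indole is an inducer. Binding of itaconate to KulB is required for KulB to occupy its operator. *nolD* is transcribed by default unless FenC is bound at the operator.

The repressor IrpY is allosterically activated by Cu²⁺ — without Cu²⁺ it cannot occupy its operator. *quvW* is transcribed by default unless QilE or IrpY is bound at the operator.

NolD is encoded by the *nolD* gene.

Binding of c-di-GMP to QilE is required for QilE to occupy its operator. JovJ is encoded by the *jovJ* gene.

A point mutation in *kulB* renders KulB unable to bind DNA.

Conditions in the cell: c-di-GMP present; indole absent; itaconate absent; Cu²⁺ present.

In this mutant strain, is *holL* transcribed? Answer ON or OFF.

OFF

Indole is absent, so FenC is active.
With repressor FenC bound, *nolD* is not transcribed.
So NolD is not produced.
KulB is non-functional in this strain, so it has no effect.
With no repressor bound, *jovJ* is transcribed.
So JovJ is produced and active.
c-di-GMP is present, so QilE is active.
Cu²⁺ is present, so IrpY is active.
With repressor QilE bound, *quvW* is not transcribed.
So QuvW is not produced.
With repressor JovJ bound, *holL* is not transcribed.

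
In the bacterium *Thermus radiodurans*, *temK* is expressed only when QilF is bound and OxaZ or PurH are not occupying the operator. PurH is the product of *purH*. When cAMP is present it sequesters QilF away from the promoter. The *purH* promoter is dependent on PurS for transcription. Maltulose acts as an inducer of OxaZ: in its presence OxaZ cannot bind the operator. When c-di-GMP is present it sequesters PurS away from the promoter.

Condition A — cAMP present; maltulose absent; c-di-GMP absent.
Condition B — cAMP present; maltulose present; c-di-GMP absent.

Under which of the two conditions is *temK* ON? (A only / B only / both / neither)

Condition A:
cAMP is present, so QilF is inactive.
Maltulose is absent, so OxaZ is active.
c-di-GMP is absent, so PurS is active.
No repressor is bound and PurS is active, so *purH* is transcribed.
So PurH is produced and active.
With repressor OxaZ bound, *temK* is not transcribed.
→ *temK* is OFF in A.
Condition B:
cAMP is present, so QilF is inactive.
Maltulose is present, so OxaZ is inactive.
c-di-GMP is absent, so PurS is active.
No repressor is bound and PurS is active, so *purH* is transcribed.
So PurH is produced and active.
With repressor PurH bound, *temK* is not transcribed.
→ *temK* is OFF in B.

neither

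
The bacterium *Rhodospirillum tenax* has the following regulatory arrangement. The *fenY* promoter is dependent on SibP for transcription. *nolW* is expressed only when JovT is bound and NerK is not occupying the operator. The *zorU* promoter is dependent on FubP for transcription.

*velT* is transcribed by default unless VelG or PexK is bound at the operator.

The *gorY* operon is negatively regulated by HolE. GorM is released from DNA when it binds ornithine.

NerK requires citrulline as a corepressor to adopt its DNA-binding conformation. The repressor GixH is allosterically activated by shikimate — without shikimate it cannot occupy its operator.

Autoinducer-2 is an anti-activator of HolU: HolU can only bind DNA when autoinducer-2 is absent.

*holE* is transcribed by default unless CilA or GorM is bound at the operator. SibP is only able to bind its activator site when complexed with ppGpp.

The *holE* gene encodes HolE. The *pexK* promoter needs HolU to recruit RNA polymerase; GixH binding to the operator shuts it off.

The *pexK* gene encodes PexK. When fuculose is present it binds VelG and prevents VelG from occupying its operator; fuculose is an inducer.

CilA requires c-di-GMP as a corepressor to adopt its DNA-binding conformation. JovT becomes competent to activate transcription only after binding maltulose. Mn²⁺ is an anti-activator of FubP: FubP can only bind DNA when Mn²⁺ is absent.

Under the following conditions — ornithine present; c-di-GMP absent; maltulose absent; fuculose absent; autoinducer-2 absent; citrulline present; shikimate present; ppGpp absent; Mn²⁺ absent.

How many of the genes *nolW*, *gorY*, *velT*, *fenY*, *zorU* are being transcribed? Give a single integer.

1

Maltulose is absent, so JovT is inactive.
Citrulline is present, so NerK is active.
With repressor NerK bound, *nolW* is not transcribed.
→ *nolW* is OFF.
c-di-GMP is absent, so CilA is inactive.
Ornithine is present, so GorM is inactive.
With no repressor bound, *holE* is transcribed.
So HolE is produced and active.
With repressor HolE bound, *gorY* is not transcribed.
→ *gorY* is OFF.
Fuculose is absent, so VelG is active.
Shikimate is present, so GixH is active.
Autoinducer-2 is absent, so HolU is active.
With repressor GixH bound, *pexK* is not transcribed.
So PexK is not produced.
With repressor VelG bound, *velT* is not transcribed.
→ *velT* is OFF.
ppGpp is absent, so SibP is inactive.
Required activator SibP is absent, so *fenY* is not transcribed.
→ *fenY* is OFF.
Mn²⁺ is absent, so FubP is active.
No repressor is bound and FubP is active, so *zorU* is transcribed.
→ *zorU* is ON.
1 of the 5 genes is transcribed.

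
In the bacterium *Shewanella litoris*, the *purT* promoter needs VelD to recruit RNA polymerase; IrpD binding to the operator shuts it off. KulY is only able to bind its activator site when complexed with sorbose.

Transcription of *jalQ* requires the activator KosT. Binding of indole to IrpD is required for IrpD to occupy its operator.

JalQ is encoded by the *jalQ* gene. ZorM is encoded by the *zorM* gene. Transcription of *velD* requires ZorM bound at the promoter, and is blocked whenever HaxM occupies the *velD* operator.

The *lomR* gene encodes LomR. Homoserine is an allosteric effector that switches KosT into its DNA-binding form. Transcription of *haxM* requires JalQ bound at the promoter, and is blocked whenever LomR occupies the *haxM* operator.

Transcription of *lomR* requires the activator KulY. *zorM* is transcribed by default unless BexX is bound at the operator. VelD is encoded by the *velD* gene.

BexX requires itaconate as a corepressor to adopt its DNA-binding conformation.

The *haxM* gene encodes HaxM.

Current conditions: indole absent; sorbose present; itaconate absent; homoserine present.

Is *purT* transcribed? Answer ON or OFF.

Indole is absent, so IrpD is inactive.
Homoserine is present, so KosT is active.
No repressor is bound and KosT is active, so *jalQ* is transcribed.
So JalQ is produced and active.
Sorbose is present, so KulY is active.
No repressor is bound and KulY is active, so *lomR* is transcribed.
So LomR is produced and active.
With repressor LomR bound, *haxM* is not transcribed.
So HaxM is not produced.
Itaconate is absent, so BexX is inactive.
With no repressor bound, *zorM* is transcribed.
So ZorM is produced and active.
No repressor is bound and ZorM is active, so *velD* is transcribed.
So VelD is produced and active.
No repressor is bound and VelD is active, so *purT* is transcribed.

ON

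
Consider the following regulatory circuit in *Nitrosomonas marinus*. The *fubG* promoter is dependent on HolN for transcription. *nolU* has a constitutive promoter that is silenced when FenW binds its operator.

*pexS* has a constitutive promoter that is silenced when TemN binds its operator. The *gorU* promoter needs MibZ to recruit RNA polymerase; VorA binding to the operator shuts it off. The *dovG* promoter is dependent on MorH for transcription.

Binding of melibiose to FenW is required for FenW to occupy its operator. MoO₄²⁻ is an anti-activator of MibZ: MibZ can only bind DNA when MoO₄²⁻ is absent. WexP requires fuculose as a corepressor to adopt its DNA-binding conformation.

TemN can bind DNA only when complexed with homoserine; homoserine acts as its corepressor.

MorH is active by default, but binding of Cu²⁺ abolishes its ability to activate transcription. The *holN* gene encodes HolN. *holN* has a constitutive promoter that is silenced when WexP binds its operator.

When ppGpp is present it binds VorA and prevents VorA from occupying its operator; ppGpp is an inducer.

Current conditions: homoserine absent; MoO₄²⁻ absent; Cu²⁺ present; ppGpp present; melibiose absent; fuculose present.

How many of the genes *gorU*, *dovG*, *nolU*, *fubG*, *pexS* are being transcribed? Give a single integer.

ppGpp is present, so VorA is inactive.
MoO₄²⁻ is absent, so MibZ is active.
No repressor is bound and MibZ is active, so *gorU* is transcribed.
→ *gorU* is ON.
Cu²⁺ is present, so MorH is inactive.
Required activator MorH is absent, so *dovG* is not transcribed.
→ *dovG* is OFF.
Melibiose is absent, so FenW is inactive.
With no repressor bound, *nolU* is transcribed.
→ *nolU* is ON.
Fuculose is present, so WexP is active.
With repressor WexP bound, *holN* is not transcribed.
So HolN is not produced.
Required activator HolN is absent, so *fubG* is not transcribed.
→ *fubG* is OFF.
Homoserine is absent, so TemN is inactive.
With no repressor bound, *pexS* is transcribed.
→ *pexS* is ON.
3 of the 5 genes are transcribed.

3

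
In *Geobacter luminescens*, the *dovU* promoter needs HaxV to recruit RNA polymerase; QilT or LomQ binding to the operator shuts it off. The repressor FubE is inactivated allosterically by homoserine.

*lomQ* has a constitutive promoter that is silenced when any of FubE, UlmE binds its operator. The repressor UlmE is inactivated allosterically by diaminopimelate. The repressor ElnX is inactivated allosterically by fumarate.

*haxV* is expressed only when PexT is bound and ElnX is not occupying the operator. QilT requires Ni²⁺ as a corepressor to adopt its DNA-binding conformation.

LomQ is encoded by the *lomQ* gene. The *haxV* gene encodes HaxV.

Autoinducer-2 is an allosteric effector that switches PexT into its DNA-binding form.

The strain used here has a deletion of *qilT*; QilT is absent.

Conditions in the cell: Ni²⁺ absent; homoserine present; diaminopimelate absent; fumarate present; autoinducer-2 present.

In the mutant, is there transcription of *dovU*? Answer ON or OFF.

QilT is non-functional in this strain, so it has no effect.
Autoinducer-2 is present, so PexT is active.
Fumarate is present, so ElnX is inactive.
No repressor is bound and PexT is active, so *haxV* is transcribed.
So HaxV is produced and active.
Homoserine is present, so FubE is inactive.
Diaminopimelate is absent, so UlmE is active.
With repressor UlmE bound, *lomQ* is not transcribed.
So LomQ is not produced.
No repressor is bound and HaxV is active, so *dovU* is transcribed.

ON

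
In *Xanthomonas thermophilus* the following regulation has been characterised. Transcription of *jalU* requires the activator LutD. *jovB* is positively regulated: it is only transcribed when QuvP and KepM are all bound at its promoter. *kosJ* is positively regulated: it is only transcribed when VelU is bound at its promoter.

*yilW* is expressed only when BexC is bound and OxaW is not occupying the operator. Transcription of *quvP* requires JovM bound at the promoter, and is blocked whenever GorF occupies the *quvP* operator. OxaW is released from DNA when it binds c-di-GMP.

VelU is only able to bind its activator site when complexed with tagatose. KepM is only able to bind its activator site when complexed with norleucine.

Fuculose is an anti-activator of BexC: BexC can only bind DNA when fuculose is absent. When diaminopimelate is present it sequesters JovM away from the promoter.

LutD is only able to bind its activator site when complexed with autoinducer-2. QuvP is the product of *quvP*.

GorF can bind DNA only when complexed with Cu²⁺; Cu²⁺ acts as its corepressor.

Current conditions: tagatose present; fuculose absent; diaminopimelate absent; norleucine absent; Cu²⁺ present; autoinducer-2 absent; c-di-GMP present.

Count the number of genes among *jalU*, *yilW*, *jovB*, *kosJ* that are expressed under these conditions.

Autoinducer-2 is absent, so LutD is inactive.
Required activator LutD is absent, so *jalU* is not transcribed.
→ *jalU* is OFF.
c-di-GMP is present, so OxaW is inactive.
Fuculose is absent, so BexC is active.
No repressor is bound and BexC is active, so *yilW* is transcribed.
→ *yilW* is ON.
Diaminopimelate is absent, so JovM is active.
Cu²⁺ is present, so GorF is active.
With repressor GorF bound, *quvP* is not transcribed.
So QuvP is not produced.
Norleucine is absent, so KepM is inactive.
Required activator QuvP is absent, so *jovB* is not transcribed.
→ *jovB* is OFF.
Tagatose is present, so VelU is active.
No repressor is bound and VelU is active, so *kosJ* is transcribed.
→ *kosJ* is ON.
2 of the 4 genes are transcribed.

2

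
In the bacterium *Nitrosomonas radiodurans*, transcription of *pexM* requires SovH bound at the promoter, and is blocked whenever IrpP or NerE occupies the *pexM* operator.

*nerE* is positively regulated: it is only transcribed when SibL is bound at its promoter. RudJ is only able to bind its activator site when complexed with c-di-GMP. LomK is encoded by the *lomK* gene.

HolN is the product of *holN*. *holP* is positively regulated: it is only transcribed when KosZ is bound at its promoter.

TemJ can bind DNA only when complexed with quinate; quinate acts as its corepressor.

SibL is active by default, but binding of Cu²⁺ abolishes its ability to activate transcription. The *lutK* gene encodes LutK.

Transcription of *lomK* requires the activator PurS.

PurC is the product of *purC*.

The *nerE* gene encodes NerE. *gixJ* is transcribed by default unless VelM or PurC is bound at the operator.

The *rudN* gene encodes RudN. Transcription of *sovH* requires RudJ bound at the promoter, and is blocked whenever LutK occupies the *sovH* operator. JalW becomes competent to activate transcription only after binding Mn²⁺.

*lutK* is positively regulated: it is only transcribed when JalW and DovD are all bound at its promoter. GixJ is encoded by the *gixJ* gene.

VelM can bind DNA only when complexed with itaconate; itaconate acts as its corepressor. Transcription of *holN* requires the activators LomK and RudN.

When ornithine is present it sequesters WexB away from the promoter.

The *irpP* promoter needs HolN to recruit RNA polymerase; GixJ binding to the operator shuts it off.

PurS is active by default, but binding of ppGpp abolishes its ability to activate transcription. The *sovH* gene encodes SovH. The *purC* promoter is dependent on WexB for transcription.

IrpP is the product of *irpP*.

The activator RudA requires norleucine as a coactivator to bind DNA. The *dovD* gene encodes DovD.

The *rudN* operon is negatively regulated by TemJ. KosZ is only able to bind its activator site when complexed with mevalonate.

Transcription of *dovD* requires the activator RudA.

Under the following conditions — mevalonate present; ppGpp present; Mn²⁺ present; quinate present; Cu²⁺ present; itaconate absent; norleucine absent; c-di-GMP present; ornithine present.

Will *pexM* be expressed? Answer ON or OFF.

Itaconate is absent, so VelM is inactive.
Ornithine is present, so WexB is inactive.
Required activator WexB is absent, so *purC* is not transcribed.
So PurC is not produced.
With no repressor bound, *gixJ* is transcribed.
So GixJ is produced and active.
ppGpp is present, so PurS is inactive.
Required activator PurS is absent, so *lomK* is not transcribed.
So LomK is not produced.
Quinate is present, so TemJ is active.
With repressor TemJ bound, *rudN* is not transcribed.
So RudN is not produced.
Required activator LomK is absent, so *holN* is not transcribed.
So HolN is not produced.
With repressor GixJ bound, *irpP* is not transcribed.
So IrpP is not produced.
c-di-GMP is present, so RudJ is active.
Mn²⁺ is present, so JalW is active.
Norleucine is absent, so RudA is inactive.
Required activator RudA is absent, so *dovD* is not transcribed.
So DovD is not produced.
Required activator DovD is absent, so *lutK* is not transcribed.
So LutK is not produced.
No repressor is bound and RudJ is active, so *sovH* is transcribed.
So SovH is produced and active.
Cu²⁺ is present, so SibL is inactive.
Required activator SibL is absent, so *nerE* is not transcribed.
So NerE is not produced.
No repressor is bound and SovH is active, so *pexM* is transcribed.

ON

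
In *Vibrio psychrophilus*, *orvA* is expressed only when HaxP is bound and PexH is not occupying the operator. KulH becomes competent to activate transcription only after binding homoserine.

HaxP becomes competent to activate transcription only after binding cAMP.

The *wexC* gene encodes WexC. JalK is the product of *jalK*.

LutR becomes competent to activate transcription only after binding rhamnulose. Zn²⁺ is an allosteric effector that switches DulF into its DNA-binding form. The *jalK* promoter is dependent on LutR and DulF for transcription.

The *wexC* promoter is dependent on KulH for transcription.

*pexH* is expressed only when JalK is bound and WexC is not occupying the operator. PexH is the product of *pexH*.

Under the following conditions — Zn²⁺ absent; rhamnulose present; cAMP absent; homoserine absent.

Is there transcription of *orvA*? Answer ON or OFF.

cAMP is absent, so HaxP is inactive.
Homoserine is absent, so KulH is inactive.
Required activator KulH is absent, so *wexC* is not transcribed.
So WexC is not produced.
Rhamnulose is present, so LutR is active.
Zn²⁺ is absent, so DulF is inactive.
Required activator DulF is absent, so *jalK* is not transcribed.
So JalK is not produced.
Required activator JalK is absent, so *pexH* is not transcribed.
So PexH is not produced.
Required activator HaxP is absent, so *orvA* is not transcribed.

OFF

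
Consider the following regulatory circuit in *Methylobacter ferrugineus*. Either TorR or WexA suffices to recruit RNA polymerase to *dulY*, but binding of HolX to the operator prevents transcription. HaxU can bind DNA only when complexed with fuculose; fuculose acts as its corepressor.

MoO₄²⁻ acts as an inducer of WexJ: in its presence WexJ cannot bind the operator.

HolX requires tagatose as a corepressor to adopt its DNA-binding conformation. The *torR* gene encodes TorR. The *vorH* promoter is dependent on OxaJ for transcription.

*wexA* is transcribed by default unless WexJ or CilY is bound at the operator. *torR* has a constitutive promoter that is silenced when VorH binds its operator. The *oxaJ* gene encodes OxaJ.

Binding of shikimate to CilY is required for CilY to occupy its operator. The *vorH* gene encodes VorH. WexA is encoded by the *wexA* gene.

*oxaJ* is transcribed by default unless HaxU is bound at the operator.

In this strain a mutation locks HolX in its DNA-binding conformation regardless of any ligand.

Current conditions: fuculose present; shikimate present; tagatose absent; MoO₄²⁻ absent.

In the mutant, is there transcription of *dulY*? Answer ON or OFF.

OFF

HolX is constitutively active in this strain.
Fuculose is present, so HaxU is active.
With repressor HaxU bound, *oxaJ* is not transcribed.
So OxaJ is not produced.
Required activator OxaJ is absent, so *vorH* is not transcribed.
So VorH is not produced.
With no repressor bound, *torR* is transcribed.
So TorR is produced and active.
MoO₄²⁻ is absent, so WexJ is active.
Shikimate is present, so CilY is active.
With repressor WexJ bound, *wexA* is not transcribed.
So WexA is not produced.
With repressor HolX bound, *dulY* is not transcribed.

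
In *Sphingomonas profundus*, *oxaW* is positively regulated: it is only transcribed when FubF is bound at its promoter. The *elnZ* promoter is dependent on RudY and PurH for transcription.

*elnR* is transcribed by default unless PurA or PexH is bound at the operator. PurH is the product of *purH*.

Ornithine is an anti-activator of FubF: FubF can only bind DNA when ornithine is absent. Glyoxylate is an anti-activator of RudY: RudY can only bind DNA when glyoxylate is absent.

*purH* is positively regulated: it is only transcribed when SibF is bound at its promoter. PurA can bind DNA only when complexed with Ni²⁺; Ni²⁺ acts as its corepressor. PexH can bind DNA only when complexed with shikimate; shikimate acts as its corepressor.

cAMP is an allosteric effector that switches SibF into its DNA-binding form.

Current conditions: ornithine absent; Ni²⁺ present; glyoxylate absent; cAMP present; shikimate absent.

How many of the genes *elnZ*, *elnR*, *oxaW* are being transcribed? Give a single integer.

2

Glyoxylate is absent, so RudY is active.
cAMP is present, so SibF is active.
No repressor is bound and SibF is active, so *purH* is transcribed.
So PurH is produced and active.
No repressor is bound and RudY and PurH are active, so *elnZ* is transcribed.
→ *elnZ* is ON.
Ni²⁺ is present, so PurA is active.
Shikimate is absent, so PexH is inactive.
With repressor PurA bound, *elnR* is not transcribed.
→ *elnR* is OFF.
Ornithine is absent, so FubF is active.
No repressor is bound and FubF is active, so *oxaW* is transcribed.
→ *oxaW* is ON.
2 of the 3 genes are transcribed.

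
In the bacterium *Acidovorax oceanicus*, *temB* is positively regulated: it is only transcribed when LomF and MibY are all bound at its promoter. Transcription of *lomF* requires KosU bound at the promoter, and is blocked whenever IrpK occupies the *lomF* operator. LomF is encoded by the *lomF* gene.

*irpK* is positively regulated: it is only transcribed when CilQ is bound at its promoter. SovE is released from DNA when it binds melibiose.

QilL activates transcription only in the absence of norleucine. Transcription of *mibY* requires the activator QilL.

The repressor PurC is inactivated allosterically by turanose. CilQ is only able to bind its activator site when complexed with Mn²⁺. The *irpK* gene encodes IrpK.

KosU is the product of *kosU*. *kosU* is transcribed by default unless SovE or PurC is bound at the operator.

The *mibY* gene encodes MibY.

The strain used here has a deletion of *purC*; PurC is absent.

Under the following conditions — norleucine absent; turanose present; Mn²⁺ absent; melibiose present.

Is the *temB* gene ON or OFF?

Melibiose is present, so SovE is inactive.
PurC is non-functional in this strain, so it has no effect.
With no repressor bound, *kosU* is transcribed.
So KosU is produced and active.
Mn²⁺ is absent, so CilQ is inactive.
Required activator CilQ is absent, so *irpK* is not transcribed.
So IrpK is not produced.
No repressor is bound and KosU is active, so *lomF* is transcribed.
So LomF is produced and active.
Norleucine is absent, so QilL is active.
No repressor is bound and QilL is active, so *mibY* is transcribed.
So MibY is produced and active.
No repressor is bound and LomF and MibY are active, so *temB* is transcribed.

ON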